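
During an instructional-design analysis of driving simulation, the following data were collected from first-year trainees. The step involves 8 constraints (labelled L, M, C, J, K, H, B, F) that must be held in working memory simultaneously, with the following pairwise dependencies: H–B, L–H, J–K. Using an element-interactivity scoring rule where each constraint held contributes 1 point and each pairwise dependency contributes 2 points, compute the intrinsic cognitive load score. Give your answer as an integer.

Count of constraints held simultaneously: 8.
Count of pairwise dependencies listed: 3.
Element contribution: 8 × 1 = 8.
Interaction contribution: 3 × 2 = 6.
Intrinsic load = 8 + 6 = 14.

14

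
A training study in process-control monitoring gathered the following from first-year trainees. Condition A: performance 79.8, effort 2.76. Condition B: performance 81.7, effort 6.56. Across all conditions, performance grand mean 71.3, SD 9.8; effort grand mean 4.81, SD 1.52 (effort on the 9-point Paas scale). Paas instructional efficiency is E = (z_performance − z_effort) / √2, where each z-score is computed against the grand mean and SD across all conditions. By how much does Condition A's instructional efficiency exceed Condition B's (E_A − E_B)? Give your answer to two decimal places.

Condition A: z_P = (79.8 − 71.3)/9.8 = 0.8673; z_E = (2.76 − 4.81)/1.52 = -1.3487; E_A = (0.8673 − (-1.3487))/√2 = 1.5669.
Condition B: z_P = (81.7 − 71.3)/9.8 = 1.0612; z_E = (6.56 − 4.81)/1.52 = 1.1513; E_B = (1.0612 − 1.1513)/√2 = -0.0637.
E_A − E_B = 1.5669 − (-0.0637) = 1.6306 ≈ 1.63.

1.63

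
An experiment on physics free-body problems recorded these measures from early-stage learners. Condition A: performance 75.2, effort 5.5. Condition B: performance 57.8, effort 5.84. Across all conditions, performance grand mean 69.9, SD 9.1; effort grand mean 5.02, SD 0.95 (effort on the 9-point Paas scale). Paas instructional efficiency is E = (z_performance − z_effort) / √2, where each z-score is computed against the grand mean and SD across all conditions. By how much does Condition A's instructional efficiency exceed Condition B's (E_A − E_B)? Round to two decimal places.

Condition A: z_P = (75.2 − 69.9)/9.1 = 0.5824; z_E = (5.5 − 5.02)/0.95 = 0.5053; E_A = (0.5824 − 0.5053)/√2 = 0.0545.
Condition B: z_P = (57.8 − 69.9)/9.1 = -1.3297; z_E = (5.84 − 5.02)/0.95 = 0.8632; E_B = (-1.3297 − 0.8632)/√2 = -1.5506.
E_A − E_B = 0.0545 − (-1.5506) = 1.6051 ≈ 1.61.

1.61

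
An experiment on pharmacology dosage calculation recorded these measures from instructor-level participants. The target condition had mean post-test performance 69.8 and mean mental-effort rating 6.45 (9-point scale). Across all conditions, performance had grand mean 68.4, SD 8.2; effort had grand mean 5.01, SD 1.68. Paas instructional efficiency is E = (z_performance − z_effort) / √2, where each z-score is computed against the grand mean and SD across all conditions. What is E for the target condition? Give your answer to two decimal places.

z_performance = (69.8 − 68.4) / 8.2 = 1.4000 / 8.2 = 0.1707.
z_effort = (6.45 − 5.01) / 1.68 = 1.4400 / 1.68 = 0.8571.
z_P − z_E = 0.1707 − 0.8571 = -0.6864.
E = -0.6864 / √2 = -0.6864 / 1.41421 = -0.4854 ≈ -0.49.

-0.49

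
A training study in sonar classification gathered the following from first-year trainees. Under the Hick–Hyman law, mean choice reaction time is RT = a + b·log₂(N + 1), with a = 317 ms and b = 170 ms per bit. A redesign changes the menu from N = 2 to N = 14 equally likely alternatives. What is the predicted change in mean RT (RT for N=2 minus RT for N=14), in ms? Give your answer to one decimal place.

-394.7

RT(2) = 317 + 170·log₂(3) = 317 + 170·1.5850 = 586.4500 ms.
RT(14) = 317 + 170·log₂(15) = 317 + 170·3.9069 = 981.1730 ms.
Difference = 586.4500 − 981.1730 = -394.7230 ≈ -394.7 ms.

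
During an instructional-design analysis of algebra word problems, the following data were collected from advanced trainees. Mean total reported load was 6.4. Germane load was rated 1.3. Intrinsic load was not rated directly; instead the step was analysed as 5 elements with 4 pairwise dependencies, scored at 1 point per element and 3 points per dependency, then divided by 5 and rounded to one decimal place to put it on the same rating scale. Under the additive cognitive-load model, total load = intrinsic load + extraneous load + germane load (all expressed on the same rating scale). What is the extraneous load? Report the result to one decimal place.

1.7

Intrinsic (element-interactivity): (5 × 1 + 4 × 3) / 5 = 17 / 5 = 3.4000 → 3.4.
extraneous load = total − intrinsic − germane
             = 6.4 − 3.4 − 1.3 = 1.7.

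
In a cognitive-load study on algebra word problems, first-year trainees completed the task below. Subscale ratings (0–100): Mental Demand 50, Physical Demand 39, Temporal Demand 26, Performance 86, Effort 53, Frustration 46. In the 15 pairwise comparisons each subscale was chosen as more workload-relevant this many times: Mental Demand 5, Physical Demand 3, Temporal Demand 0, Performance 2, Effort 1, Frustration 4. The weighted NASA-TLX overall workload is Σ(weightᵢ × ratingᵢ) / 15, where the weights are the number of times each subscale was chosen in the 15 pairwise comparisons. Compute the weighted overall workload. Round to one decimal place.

51.7

The tallies are the weights (they sum to 15).
Weighted sum = 5·50 + 3·39 + 0·26 + 2·86 + 1·53 + 4·46
            = 250 + 117 + 0 + 172 + 53 + 184 = 776.
Overall workload = 776 / 15 = 51.7333 ≈ 51.7.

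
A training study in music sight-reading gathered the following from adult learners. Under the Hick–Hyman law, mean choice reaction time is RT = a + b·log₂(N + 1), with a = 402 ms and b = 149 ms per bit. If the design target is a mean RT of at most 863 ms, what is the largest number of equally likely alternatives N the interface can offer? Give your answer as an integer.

Set 402 + 149·log₂(N + 1) ≤ 863.
log₂(N + 1) ≤ (863 − 402) / 149 = 3.0940.
N + 1 ≤ 2^3.0940 = 8.5386.
N ≤ 7.5386, so the largest integer N is 7.

7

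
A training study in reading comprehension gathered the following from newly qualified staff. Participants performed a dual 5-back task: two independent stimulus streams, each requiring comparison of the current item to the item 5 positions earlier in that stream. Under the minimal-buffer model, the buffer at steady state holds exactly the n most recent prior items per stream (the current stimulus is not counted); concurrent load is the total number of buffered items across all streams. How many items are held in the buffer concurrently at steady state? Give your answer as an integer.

10

Each stream's buffer holds its 5 most recent prior items.
Two independent streams: 2 × 5 = 10 buffered items at steady state.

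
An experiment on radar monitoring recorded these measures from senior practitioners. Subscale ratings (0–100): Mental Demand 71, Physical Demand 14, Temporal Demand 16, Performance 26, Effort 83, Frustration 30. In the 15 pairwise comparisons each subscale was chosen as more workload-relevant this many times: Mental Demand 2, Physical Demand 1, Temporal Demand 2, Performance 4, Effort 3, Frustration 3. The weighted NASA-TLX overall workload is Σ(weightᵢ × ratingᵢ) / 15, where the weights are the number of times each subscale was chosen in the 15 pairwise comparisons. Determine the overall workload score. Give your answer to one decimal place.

42.1

The tallies are the weights (they sum to 15).
Weighted sum = 2·71 + 1·14 + 2·16 + 4·26 + 3·83 + 3·30
            = 142 + 14 + 32 + 104 + 249 + 90 = 631.
Overall workload = 631 / 15 = 42.0667 ≈ 42.1.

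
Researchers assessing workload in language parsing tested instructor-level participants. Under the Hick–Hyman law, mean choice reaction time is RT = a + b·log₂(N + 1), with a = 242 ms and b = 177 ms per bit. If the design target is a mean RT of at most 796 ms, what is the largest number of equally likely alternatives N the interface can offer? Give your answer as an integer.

7

Set 242 + 177·log₂(N + 1) ≤ 796.
log₂(N + 1) ≤ (796 − 242) / 177 = 3.1299.
N + 1 ≤ 2^3.1299 = 8.7537.
N ≤ 7.7537, so the largest integer N is 7.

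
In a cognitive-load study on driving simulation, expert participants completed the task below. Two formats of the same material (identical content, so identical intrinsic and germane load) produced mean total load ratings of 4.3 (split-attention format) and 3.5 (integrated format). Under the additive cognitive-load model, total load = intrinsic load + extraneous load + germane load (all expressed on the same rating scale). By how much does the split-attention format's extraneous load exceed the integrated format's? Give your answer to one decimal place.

0.8

Intrinsic and germane load are equal across formats, so the difference in total load equals the difference in extraneous load.
Extraneous-load difference = 4.3 − 3.5 = 0.8.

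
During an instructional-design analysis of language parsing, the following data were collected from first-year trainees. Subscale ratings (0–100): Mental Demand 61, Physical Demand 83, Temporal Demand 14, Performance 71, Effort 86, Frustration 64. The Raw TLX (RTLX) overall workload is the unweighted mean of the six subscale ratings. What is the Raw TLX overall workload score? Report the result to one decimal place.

63.2

Sum of ratings = 61 + 83 + 14 + 71 + 86 + 64 = 379.
RTLX = 379 / 6 = 63.1667 ≈ 63.2.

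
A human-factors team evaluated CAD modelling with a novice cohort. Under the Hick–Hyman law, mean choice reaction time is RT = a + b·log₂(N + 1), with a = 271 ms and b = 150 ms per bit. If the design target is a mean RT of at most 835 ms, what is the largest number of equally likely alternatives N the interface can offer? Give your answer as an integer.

12

Set 271 + 150·log₂(N + 1) ≤ 835.
log₂(N + 1) ≤ (835 − 271) / 150 = 3.7600.
N + 1 ≤ 2^3.7600 = 13.5479.
N ≤ 12.5479, so the largest integer N is 12.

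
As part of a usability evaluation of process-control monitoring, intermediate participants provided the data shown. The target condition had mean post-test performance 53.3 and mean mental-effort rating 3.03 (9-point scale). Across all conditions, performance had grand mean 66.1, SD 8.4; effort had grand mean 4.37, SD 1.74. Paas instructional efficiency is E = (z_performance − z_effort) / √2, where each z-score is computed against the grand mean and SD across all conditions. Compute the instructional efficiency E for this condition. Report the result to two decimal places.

z_performance = (53.3 − 66.1) / 8.4 = -12.8000 / 8.4 = -1.5238.
z_effort = (3.03 − 4.37) / 1.74 = -1.3400 / 1.74 = -0.7701.
z_P − z_E = -1.5238 − (-0.7701) = -0.7537.
E = -0.7537 / √2 = -0.7537 / 1.41421 = -0.5329 ≈ -0.53.

-0.53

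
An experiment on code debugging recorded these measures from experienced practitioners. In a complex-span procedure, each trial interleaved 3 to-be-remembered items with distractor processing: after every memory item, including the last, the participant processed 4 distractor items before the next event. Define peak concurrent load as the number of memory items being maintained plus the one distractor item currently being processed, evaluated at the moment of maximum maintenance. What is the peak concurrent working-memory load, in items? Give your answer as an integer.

Maintenance is greatest during the distractor(s) after memory item 3: all 3 memory items are being held.
One distractor item is concurrently being processed.
Peak concurrent load = 3 + 1 = 4 items.

4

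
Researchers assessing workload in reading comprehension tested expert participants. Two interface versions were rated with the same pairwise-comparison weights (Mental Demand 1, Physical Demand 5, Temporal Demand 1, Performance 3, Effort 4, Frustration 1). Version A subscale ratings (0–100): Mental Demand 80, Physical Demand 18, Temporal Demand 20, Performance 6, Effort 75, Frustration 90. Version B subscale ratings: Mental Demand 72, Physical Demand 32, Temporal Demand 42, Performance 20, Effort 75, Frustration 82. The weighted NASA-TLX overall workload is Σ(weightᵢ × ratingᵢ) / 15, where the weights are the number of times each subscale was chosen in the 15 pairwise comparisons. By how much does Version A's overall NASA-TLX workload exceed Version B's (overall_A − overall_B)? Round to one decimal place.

Version A weighted sum = 1·80 + 5·18 + 1·20 + 3·6 + 4·75 + 1·90 = 80 + 90 + 20 + 18 + 300 + 90 = 598; overall_A = 598/15 = 39.8667.
Version B weighted sum = 1·72 + 5·32 + 1·42 + 3·20 + 4·75 + 1·82 = 72 + 160 + 42 + 60 + 300 + 82 = 716; overall_B = 716/15 = 47.7333.
Difference = 39.8667 − 47.7333 = -7.8666 ≈ -7.9.

-7.9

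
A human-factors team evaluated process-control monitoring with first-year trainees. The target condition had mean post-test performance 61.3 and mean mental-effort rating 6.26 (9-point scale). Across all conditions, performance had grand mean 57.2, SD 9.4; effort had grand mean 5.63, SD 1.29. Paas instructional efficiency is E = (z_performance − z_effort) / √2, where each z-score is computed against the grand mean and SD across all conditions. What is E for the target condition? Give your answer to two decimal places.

z_performance = (61.3 − 57.2) / 9.4 = 4.1000 / 9.4 = 0.4362.
z_effort = (6.26 − 5.63) / 1.29 = 0.6300 / 1.29 = 0.4884.
z_P − z_E = 0.4362 − 0.4884 = -0.0522.
E = -0.0522 / √2 = -0.0522 / 1.41421 = -0.0369 ≈ -0.04.

-0.04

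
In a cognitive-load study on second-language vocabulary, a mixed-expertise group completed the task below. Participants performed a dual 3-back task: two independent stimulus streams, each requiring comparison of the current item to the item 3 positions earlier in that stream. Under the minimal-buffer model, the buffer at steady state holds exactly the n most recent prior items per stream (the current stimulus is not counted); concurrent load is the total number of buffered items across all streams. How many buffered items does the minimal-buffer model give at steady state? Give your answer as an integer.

Each stream's buffer holds its 3 most recent prior items.
Two independent streams: 2 × 3 = 6 buffered items at steady state.

6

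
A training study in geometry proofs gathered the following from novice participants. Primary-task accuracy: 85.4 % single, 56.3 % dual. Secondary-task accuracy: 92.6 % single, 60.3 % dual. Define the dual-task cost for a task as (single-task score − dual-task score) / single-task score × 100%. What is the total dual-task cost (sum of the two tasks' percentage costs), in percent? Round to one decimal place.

Primary cost = (85.4 − 56.3) / 85.4 × 100% = 34.0749%.
Secondary cost = (92.6 − 60.3) / 92.6 × 100% = 34.8812%.
Total = 34.0749% + 34.8812% = 68.9561% ≈ 69.0%.

69.0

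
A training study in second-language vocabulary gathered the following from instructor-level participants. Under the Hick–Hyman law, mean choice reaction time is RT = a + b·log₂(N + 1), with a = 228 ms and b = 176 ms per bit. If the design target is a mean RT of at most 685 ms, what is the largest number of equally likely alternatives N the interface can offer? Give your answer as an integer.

Set 228 + 176·log₂(N + 1) ≤ 685.
log₂(N + 1) ≤ (685 − 228) / 176 = 2.5966.
N + 1 ≤ 2^2.5966 = 6.0486.
N ≤ 5.0486, so the largest integer N is 5.

5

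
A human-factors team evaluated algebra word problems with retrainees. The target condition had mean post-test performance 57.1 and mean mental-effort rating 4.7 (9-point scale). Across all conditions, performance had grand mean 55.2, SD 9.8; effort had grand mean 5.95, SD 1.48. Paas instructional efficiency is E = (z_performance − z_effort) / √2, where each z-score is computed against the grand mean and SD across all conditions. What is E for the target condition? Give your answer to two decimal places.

z_performance = (57.1 − 55.2) / 9.8 = 1.9000 / 9.8 = 0.1939.
z_effort = (4.7 − 5.95) / 1.48 = -1.2500 / 1.48 = -0.8446.
z_P − z_E = 0.1939 − (-0.8446) = 1.0385.
E = 1.0385 / √2 = 1.0385 / 1.41421 = 0.7343 ≈ 0.73.

0.73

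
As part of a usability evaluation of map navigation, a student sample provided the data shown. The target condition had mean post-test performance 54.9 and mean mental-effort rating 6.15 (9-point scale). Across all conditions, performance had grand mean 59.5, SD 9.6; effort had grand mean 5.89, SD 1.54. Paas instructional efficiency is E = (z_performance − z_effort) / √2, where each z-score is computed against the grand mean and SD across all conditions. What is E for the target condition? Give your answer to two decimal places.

-0.46

z_performance = (54.9 − 59.5) / 9.6 = -4.6000 / 9.6 = -0.4792.
z_effort = (6.15 − 5.89) / 1.54 = 0.2600 / 1.54 = 0.1688.
z_P − z_E = -0.4792 − 0.1688 = -0.6480.
E = -0.6480 / √2 = -0.6480 / 1.41421 = -0.4582 ≈ -0.46.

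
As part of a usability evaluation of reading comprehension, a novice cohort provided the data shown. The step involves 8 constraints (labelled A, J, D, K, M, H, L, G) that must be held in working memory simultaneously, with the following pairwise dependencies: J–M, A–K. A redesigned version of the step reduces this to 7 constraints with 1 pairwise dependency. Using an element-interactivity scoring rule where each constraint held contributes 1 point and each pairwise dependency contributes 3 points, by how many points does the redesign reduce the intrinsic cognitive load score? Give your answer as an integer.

4

Original: 8 × 1 + 2 × 3 = 8 + 6 = 14.
Redesigned: 7 × 1 + 1 × 3 = 7 + 3 = 10.
Reduction = 14 − 10 = 4.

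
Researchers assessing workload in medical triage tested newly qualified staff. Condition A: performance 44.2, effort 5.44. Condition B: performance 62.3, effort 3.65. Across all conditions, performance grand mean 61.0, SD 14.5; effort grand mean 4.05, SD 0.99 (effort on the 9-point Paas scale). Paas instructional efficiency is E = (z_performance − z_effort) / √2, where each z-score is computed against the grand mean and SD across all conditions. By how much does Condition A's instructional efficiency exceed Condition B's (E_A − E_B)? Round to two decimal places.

-2.16

Condition A: z_P = (44.2 − 61.0)/14.5 = -1.1586; z_E = (5.44 − 4.05)/0.99 = 1.4040; E_A = (-1.1586 − 1.4040)/√2 = -1.8120.
Condition B: z_P = (62.3 − 61.0)/14.5 = 0.0897; z_E = (3.65 − 4.05)/0.99 = -0.4040; E_B = (0.0897 − (-0.4040))/√2 = 0.3491.
E_A − E_B = -1.8120 − 0.3491 = -2.1611 ≈ -2.16.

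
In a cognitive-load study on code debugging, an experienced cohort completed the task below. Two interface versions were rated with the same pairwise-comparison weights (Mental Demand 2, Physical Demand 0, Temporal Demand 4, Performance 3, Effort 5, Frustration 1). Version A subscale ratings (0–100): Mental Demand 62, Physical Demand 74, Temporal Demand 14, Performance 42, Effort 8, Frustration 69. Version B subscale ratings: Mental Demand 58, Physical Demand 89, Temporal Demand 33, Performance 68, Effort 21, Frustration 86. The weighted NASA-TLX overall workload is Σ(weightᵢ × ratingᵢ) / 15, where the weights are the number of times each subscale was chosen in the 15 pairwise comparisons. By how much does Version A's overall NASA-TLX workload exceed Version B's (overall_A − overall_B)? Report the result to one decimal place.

-15.2

Version A weighted sum = 2·62 + 0·74 + 4·14 + 3·42 + 5·8 + 1·69 = 124 + 0 + 56 + 126 + 40 + 69 = 415; overall_A = 415/15 = 27.6667.
Version B weighted sum = 2·58 + 0·89 + 4·33 + 3·68 + 5·21 + 1·86 = 116 + 0 + 132 + 204 + 105 + 86 = 643; overall_B = 643/15 = 42.8667.
Difference = 27.6667 − 42.8667 = -15.2000 ≈ -15.2.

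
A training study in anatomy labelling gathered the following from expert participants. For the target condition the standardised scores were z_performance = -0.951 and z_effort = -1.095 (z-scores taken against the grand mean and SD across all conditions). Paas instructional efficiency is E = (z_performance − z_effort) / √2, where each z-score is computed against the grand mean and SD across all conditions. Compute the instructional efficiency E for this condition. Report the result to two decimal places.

0.10

z_P − z_E = -0.951 − (-1.095) = 0.1440.
E = 0.1440 / √2 = 0.1440 / 1.41421 = 0.1018 ≈ 0.10.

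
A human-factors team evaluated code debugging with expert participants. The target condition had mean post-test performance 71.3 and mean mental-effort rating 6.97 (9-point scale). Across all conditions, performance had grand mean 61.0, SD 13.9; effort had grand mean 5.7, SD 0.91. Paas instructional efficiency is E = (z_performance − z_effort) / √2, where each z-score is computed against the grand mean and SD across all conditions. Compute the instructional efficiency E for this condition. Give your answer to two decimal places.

-0.46

z_performance = (71.3 − 61.0) / 13.9 = 10.3000 / 13.9 = 0.7410.
z_effort = (6.97 − 5.7) / 0.91 = 1.2700 / 0.91 = 1.3956.
z_P − z_E = 0.7410 − 1.3956 = -0.6546.
E = -0.6546 / √2 = -0.6546 / 1.41421 = -0.4629 ≈ -0.46.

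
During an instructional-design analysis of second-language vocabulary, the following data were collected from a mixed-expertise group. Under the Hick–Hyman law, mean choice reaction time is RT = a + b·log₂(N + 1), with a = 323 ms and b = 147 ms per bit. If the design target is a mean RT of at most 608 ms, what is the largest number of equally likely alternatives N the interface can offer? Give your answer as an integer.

2

Set 323 + 147·log₂(N + 1) ≤ 608.
log₂(N + 1) ≤ (608 − 323) / 147 = 1.9388.
N + 1 ≤ 2^1.9388 = 3.8339.
N ≤ 2.8339, so the largest integer N is 2.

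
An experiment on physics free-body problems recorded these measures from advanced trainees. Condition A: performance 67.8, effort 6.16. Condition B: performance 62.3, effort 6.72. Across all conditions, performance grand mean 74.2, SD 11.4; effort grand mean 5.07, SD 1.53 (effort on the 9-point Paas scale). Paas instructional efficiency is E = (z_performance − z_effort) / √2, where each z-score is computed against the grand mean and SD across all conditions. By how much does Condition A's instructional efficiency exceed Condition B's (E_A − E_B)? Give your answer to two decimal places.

0.60

Condition A: z_P = (67.8 − 74.2)/11.4 = -0.5614; z_E = (6.16 − 5.07)/1.53 = 0.7124; E_A = (-0.5614 − 0.7124)/√2 = -0.9007.
Condition B: z_P = (62.3 − 74.2)/11.4 = -1.0439; z_E = (6.72 − 5.07)/1.53 = 1.0784; E_B = (-1.0439 − 1.0784)/√2 = -1.5007.
E_A − E_B = -0.9007 − (-1.5007) = 0.6000 ≈ 0.60.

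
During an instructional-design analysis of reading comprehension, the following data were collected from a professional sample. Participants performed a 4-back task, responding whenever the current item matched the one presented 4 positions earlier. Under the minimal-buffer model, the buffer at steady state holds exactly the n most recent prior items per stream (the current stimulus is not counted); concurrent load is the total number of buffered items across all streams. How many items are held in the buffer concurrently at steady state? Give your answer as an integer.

4

The buffer holds the 4 most recent prior items.
Steady-state concurrent load = 4 items.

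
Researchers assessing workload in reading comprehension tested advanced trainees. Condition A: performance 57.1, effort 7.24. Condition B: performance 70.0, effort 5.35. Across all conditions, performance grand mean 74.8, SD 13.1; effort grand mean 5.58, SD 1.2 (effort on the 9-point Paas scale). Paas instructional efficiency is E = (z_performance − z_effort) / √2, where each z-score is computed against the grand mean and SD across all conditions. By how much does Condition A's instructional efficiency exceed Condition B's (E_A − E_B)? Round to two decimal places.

Condition A: z_P = (57.1 − 74.8)/13.1 = -1.3511; z_E = (7.24 − 5.58)/1.2 = 1.3833; E_A = (-1.3511 − 1.3833)/√2 = -1.9335.
Condition B: z_P = (70.0 − 74.8)/13.1 = -0.3664; z_E = (5.35 − 5.58)/1.2 = -0.1917; E_B = (-0.3664 − (-0.1917))/√2 = -0.1235.
E_A − E_B = -1.9335 − (-0.1235) = -1.8100 ≈ -1.81.

-1.81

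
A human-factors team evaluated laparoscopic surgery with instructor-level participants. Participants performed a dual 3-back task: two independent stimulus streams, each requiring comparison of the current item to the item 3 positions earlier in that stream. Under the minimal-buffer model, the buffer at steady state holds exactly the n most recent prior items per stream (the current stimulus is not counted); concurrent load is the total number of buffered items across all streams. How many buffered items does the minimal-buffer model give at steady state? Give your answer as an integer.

Each stream's buffer holds its 3 most recent prior items.
Two independent streams: 2 × 3 = 6 buffered items at steady state.

6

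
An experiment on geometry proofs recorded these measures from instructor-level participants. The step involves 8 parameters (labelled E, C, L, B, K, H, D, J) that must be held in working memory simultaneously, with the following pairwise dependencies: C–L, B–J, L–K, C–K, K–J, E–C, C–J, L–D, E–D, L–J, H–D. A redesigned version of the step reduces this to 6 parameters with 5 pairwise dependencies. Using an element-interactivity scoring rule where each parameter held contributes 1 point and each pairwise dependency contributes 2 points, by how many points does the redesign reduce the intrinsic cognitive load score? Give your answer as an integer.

Original: 8 × 1 + 11 × 2 = 8 + 22 = 30.
Redesigned: 6 × 1 + 5 × 2 = 6 + 10 = 16.
Reduction = 30 − 16 = 14.

14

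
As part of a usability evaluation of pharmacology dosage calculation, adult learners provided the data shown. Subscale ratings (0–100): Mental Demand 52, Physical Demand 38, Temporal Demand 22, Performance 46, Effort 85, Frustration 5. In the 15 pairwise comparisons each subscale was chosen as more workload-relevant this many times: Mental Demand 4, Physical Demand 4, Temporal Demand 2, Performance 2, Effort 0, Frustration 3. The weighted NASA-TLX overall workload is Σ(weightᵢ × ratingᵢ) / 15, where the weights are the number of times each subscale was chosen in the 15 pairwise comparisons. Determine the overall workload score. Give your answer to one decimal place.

34.1

The tallies are the weights (they sum to 15).
Weighted sum = 4·52 + 4·38 + 2·22 + 2·46 + 0·85 + 3·5
            = 208 + 152 + 44 + 92 + 0 + 15 = 511.
Overall workload = 511 / 15 = 34.0667 ≈ 34.1.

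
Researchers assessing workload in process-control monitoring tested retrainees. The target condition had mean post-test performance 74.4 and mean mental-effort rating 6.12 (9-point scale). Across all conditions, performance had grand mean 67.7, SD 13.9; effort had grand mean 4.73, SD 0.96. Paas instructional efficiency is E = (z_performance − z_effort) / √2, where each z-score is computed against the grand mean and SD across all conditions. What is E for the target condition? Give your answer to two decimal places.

-0.68

z_performance = (74.4 − 67.7) / 13.9 = 6.7000 / 13.9 = 0.4820.
z_effort = (6.12 − 4.73) / 0.96 = 1.3900 / 0.96 = 1.4479.
z_P − z_E = 0.4820 − 1.4479 = -0.9659.
E = -0.9659 / √2 = -0.9659 / 1.41421 = -0.6830 ≈ -0.68.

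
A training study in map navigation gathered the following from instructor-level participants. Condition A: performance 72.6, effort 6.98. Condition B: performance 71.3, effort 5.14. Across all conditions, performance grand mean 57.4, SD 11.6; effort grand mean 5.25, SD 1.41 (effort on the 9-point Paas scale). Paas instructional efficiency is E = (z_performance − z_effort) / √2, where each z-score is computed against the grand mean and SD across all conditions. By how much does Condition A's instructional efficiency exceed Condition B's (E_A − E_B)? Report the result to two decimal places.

Condition A: z_P = (72.6 − 57.4)/11.6 = 1.3103; z_E = (6.98 − 5.25)/1.41 = 1.2270; E_A = (1.3103 − 1.2270)/√2 = 0.0589.
Condition B: z_P = (71.3 − 57.4)/11.6 = 1.1983; z_E = (5.14 − 5.25)/1.41 = -0.0780; E_B = (1.1983 − (-0.0780))/√2 = 0.9025.
E_A − E_B = 0.0589 − 0.9025 = -0.8436 ≈ -0.84.

-0.84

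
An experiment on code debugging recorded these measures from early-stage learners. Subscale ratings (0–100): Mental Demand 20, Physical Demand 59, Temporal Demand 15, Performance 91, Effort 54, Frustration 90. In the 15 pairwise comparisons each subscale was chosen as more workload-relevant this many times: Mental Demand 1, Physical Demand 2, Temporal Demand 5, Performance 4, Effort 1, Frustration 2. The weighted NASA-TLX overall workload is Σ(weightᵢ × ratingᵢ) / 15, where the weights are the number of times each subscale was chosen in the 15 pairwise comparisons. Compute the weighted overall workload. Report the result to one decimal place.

The tallies are the weights (they sum to 15).
Weighted sum = 1·20 + 2·59 + 5·15 + 4·91 + 1·54 + 2·90
            = 20 + 118 + 75 + 364 + 54 + 180 = 811.
Overall workload = 811 / 15 = 54.0667 ≈ 54.1.

54.1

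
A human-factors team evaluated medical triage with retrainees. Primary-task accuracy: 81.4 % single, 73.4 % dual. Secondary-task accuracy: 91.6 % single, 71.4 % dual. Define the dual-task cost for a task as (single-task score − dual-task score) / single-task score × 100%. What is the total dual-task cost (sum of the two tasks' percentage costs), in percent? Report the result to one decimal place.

Primary cost = (81.4 − 73.4) / 81.4 × 100% = 9.8280%.
Secondary cost = (91.6 − 71.4) / 91.6 × 100% = 22.0524%.
Total = 9.8280% + 22.0524% = 31.8804% ≈ 31.9%.

31.9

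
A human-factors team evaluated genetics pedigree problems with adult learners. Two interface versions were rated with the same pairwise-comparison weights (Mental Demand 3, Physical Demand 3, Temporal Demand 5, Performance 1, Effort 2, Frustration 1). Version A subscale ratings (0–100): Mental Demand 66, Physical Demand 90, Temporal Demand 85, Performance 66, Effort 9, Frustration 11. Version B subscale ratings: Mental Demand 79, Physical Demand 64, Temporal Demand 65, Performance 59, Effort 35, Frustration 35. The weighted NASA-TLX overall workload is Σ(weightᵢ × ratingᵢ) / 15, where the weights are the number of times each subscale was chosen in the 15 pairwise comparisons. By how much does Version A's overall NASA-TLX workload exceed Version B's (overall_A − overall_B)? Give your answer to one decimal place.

Version A weighted sum = 3·66 + 3·90 + 5·85 + 1·66 + 2·9 + 1·11 = 198 + 270 + 425 + 66 + 18 + 11 = 988; overall_A = 988/15 = 65.8667.
Version B weighted sum = 3·79 + 3·64 + 5·65 + 1·59 + 2·35 + 1·35 = 237 + 192 + 325 + 59 + 70 + 35 = 918; overall_B = 918/15 = 61.2000.
Difference = 65.8667 − 61.2000 = 4.6667 ≈ 4.7.

4.7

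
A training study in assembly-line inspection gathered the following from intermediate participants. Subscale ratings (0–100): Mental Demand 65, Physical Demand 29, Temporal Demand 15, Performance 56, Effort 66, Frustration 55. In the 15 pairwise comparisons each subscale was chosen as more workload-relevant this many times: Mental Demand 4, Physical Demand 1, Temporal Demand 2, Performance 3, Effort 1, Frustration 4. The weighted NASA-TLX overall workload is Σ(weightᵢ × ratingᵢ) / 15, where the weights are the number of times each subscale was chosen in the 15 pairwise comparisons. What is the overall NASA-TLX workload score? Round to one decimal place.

The tallies are the weights (they sum to 15).
Weighted sum = 4·65 + 1·29 + 2·15 + 3·56 + 1·66 + 4·55
            = 260 + 29 + 30 + 168 + 66 + 220 = 773.
Overall workload = 773 / 15 = 51.5333 ≈ 51.5.

51.5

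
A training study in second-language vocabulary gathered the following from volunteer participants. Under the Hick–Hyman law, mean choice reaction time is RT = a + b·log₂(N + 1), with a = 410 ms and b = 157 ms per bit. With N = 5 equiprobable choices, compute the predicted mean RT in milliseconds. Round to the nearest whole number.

log₂(5 + 1) = log₂(6) = 2.5850.
RT = 410 + 157 × 2.5850 = 410 + 405.8450 = 815.8450 ms.
≈ 816 ms.

816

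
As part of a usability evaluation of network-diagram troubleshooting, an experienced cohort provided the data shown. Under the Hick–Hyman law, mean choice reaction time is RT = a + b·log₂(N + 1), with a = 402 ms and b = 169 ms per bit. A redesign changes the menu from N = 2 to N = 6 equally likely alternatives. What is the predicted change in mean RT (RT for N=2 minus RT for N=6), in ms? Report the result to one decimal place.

RT(2) = 402 + 169·log₂(3) = 402 + 169·1.5850 = 669.8650 ms.
RT(6) = 402 + 169·log₂(7) = 402 + 169·2.8074 = 876.4506 ms.
Difference = 669.8650 − 876.4506 = -206.5856 ≈ -206.6 ms.

-206.6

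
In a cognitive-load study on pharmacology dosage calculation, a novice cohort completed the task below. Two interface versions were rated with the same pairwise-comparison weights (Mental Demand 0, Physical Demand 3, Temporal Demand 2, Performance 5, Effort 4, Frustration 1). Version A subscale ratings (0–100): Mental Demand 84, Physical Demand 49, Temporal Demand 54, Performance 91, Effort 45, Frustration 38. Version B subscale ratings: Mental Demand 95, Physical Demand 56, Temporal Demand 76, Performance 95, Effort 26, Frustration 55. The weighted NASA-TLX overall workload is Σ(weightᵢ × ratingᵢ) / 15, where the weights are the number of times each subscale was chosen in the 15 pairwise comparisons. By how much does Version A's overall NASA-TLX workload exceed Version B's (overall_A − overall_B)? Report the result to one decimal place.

-1.7

Version A weighted sum = 0·84 + 3·49 + 2·54 + 5·91 + 4·45 + 1·38 = 0 + 147 + 108 + 455 + 180 + 38 = 928; overall_A = 928/15 = 61.8667.
Version B weighted sum = 0·95 + 3·56 + 2·76 + 5·95 + 4·26 + 1·55 = 0 + 168 + 152 + 475 + 104 + 55 = 954; overall_B = 954/15 = 63.6000.
Difference = 61.8667 − 63.6000 = -1.7333 ≈ -1.7.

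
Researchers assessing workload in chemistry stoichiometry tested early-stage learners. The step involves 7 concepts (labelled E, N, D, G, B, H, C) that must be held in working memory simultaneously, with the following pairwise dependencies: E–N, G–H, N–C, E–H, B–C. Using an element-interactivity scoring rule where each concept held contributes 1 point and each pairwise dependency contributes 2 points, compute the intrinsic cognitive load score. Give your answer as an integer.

Count of concepts held simultaneously: 7.
Count of pairwise dependencies listed: 5.
Element contribution: 7 × 1 = 7.
Interaction contribution: 5 × 2 = 10.
Intrinsic load = 7 + 10 = 17.

17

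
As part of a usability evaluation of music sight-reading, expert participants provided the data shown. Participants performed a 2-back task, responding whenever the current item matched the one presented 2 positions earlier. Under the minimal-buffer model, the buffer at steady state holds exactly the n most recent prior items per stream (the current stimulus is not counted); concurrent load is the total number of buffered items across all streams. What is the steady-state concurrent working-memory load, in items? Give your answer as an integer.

2

The buffer holds the 2 most recent prior items.
Steady-state concurrent load = 2 items.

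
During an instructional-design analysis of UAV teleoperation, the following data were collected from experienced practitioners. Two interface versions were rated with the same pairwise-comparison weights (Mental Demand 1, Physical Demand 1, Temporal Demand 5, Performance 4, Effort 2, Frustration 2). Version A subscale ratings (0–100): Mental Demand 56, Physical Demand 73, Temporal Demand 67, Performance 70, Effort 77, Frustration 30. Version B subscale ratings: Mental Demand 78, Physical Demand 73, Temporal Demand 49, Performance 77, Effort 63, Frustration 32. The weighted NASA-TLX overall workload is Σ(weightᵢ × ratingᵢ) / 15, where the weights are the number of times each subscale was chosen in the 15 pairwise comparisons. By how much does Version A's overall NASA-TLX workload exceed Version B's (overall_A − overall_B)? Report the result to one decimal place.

4.3

Version A weighted sum = 1·56 + 1·73 + 5·67 + 4·70 + 2·77 + 2·30 = 56 + 73 + 335 + 280 + 154 + 60 = 958; overall_A = 958/15 = 63.8667.
Version B weighted sum = 1·78 + 1·73 + 5·49 + 4·77 + 2·63 + 2·32 = 78 + 73 + 245 + 308 + 126 + 64 = 894; overall_B = 894/15 = 59.6000.
Difference = 63.8667 − 59.6000 = 4.2667 ≈ 4.3.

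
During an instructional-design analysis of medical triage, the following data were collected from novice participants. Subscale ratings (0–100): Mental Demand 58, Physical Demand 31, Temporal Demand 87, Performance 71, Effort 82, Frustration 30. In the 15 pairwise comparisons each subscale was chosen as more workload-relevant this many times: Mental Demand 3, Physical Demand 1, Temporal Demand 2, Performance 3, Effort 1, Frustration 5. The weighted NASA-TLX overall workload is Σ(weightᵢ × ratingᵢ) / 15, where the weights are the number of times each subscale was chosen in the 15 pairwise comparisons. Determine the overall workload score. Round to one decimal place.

The tallies are the weights (they sum to 15).
Weighted sum = 3·58 + 1·31 + 2·87 + 3·71 + 1·82 + 5·30
            = 174 + 31 + 174 + 213 + 82 + 150 = 824.
Overall workload = 824 / 15 = 54.9333 ≈ 54.9.

54.9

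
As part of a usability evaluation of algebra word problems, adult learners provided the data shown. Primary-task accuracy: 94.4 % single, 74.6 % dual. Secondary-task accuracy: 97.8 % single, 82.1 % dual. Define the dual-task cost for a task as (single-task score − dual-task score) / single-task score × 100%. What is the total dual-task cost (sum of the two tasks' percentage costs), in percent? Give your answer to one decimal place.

37.0

Primary cost = (94.4 − 74.6) / 94.4 × 100% = 20.9746%.
Secondary cost = (97.8 − 82.1) / 97.8 × 100% = 16.0532%.
Total = 20.9746% + 16.0532% = 37.0278% ≈ 37.0%.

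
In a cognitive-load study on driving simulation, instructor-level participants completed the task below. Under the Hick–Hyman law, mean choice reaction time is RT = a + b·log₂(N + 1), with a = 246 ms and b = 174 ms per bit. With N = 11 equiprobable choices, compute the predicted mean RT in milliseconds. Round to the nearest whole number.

870

log₂(11 + 1) = log₂(12) = 3.5850.
RT = 246 + 174 × 3.5850 = 246 + 623.7900 = 869.7900 ms.
≈ 870 ms.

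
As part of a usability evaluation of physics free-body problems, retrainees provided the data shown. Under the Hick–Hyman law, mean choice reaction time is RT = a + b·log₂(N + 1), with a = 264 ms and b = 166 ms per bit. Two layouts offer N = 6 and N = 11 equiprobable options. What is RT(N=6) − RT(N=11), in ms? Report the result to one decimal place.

-129.1

RT(6) = 264 + 166·log₂(7) = 264 + 166·2.8074 = 730.0284 ms.
RT(11) = 264 + 166·log₂(12) = 264 + 166·3.5850 = 859.1100 ms.
Difference = 730.0284 − 859.1100 = -129.0816 ≈ -129.1 ms.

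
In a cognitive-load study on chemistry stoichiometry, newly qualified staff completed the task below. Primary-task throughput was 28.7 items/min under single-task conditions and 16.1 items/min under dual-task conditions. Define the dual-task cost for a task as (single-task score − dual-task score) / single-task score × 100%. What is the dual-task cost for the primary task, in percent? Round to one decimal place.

43.9

Cost = (28.7 − 16.1) / 28.7 × 100%
     = 12.6000 / 28.7 × 100% = 43.9024%.
≈ 43.9%.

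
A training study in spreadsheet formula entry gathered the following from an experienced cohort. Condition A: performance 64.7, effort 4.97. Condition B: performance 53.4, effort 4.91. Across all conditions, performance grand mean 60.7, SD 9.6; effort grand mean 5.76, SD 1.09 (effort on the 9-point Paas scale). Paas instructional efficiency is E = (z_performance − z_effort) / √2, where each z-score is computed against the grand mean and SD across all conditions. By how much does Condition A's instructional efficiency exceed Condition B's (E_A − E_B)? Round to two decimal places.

Condition A: z_P = (64.7 − 60.7)/9.6 = 0.4167; z_E = (4.97 − 5.76)/1.09 = -0.7248; E_A = (0.4167 − (-0.7248))/√2 = 0.8072.
Condition B: z_P = (53.4 − 60.7)/9.6 = -0.7604; z_E = (4.91 − 5.76)/1.09 = -0.7798; E_B = (-0.7604 − (-0.7798))/√2 = 0.0137.
E_A − E_B = 0.8072 − 0.0137 = 0.7935 ≈ 0.79.

0.79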